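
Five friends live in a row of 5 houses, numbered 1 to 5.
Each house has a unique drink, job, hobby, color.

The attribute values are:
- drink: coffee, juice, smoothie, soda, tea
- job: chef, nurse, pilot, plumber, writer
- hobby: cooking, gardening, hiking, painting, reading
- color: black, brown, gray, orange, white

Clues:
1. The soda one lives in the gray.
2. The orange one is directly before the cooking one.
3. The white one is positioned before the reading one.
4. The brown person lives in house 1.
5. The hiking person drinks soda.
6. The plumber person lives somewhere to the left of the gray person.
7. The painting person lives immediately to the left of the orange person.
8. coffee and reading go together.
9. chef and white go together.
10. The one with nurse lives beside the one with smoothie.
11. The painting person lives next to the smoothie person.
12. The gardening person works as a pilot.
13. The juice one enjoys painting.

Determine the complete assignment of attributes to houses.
Solution:

House | Drink | Job | Hobby | Color
-----------------------------------
  1   | juice | nurse | painting | brown
  2   | smoothie | pilot | gardening | orange
  3   | tea | chef | cooking | white
  4   | coffee | plumber | reading | black
  5   | soda | writer | hiking | gray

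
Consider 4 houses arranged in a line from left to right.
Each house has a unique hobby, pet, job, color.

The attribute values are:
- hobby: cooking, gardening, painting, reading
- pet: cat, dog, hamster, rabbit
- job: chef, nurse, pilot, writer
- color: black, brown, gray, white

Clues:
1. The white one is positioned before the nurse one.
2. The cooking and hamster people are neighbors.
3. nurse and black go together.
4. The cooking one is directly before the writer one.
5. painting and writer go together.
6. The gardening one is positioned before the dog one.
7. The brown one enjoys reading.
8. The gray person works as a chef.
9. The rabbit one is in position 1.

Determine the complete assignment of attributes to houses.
Solution:

House | Hobby | Pet | Job | Color
---------------------------------
  1   | cooking | rabbit | chef | gray
  2   | painting | hamster | writer | white
  3   | gardening | cat | nurse | black
  4   | reading | dog | pilot | brown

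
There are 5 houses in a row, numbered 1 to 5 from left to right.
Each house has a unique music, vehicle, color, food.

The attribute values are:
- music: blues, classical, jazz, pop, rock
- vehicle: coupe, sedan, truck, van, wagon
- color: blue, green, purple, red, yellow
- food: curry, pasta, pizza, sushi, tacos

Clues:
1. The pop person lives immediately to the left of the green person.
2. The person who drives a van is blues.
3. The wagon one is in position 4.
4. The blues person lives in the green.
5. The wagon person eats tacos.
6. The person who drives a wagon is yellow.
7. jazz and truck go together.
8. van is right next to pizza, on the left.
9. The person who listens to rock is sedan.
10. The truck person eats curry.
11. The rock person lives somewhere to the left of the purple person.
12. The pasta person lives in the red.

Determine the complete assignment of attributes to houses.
Solution:

House | Music | Vehicle | Color | Food
--------------------------------------
  1   | pop | coupe | red | pasta
  2   | blues | van | green | sushi
  3   | rock | sedan | blue | pizza
  4   | classical | wagon | yellow | tacos
  5   | jazz | truck | purple | curry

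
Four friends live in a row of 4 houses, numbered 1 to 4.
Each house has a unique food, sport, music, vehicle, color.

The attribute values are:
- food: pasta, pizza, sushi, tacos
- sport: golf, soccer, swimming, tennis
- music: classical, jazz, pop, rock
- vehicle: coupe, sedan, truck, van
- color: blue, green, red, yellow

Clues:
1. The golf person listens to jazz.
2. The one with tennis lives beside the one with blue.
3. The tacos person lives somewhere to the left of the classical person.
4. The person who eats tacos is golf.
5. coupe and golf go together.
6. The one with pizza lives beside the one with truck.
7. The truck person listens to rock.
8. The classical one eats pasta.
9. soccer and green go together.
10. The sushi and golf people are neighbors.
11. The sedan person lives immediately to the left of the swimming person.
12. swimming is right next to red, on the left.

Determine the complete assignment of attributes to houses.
Solution:

House | Food | Sport | Music | Vehicle | Color
----------------------------------------------
  1   | pizza | tennis | pop | sedan | yellow
  2   | sushi | swimming | rock | truck | blue
  3   | tacos | golf | jazz | coupe | red
  4   | pasta | soccer | classical | van | green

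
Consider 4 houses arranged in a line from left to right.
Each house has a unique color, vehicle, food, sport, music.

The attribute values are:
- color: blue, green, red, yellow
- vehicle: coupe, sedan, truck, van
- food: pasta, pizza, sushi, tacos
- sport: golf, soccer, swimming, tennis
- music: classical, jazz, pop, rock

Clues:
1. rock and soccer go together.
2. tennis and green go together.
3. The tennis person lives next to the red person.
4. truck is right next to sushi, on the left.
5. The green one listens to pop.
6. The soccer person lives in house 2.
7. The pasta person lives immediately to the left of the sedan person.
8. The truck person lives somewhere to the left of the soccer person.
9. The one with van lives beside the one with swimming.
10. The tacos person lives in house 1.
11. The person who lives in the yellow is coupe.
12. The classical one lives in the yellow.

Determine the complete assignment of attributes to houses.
Solution:

House | Color | Vehicle | Food | Sport | Music
----------------------------------------------
  1   | green | truck | tacos | tennis | pop
  2   | red | van | sushi | soccer | rock
  3   | yellow | coupe | pasta | swimming | classical
  4   | blue | sedan | pizza | golf | jazz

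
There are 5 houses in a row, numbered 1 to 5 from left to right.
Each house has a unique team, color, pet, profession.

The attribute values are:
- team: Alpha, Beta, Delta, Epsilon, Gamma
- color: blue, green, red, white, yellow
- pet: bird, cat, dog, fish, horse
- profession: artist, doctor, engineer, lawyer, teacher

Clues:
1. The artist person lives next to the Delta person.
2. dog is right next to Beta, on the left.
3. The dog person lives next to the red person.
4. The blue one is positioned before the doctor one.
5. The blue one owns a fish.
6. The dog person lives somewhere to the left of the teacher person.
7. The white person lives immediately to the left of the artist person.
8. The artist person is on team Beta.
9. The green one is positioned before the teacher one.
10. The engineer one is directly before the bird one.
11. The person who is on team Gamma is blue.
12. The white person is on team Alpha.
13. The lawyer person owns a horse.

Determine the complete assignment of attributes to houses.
Solution:

House | Team | Color | Pet | Profession
---------------------------------------
  1   | Alpha | white | dog | engineer
  2   | Beta | red | bird | artist
  3   | Delta | green | horse | lawyer
  4   | Gamma | blue | fish | teacher
  5   | Epsilon | yellow | cat | doctor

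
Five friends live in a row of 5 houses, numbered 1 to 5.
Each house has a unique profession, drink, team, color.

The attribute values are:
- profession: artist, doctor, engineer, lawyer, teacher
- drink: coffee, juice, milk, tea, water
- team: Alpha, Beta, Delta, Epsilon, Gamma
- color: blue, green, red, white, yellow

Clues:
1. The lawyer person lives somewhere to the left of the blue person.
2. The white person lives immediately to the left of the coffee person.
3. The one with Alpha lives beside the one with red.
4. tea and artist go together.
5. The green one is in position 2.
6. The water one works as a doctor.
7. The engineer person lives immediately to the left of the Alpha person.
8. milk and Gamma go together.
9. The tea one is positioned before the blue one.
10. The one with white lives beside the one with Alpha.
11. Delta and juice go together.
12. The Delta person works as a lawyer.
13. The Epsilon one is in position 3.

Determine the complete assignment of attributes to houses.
Solution:

House | Profession | Drink | Team | Color
-----------------------------------------
  1   | engineer | milk | Gamma | white
  2   | teacher | coffee | Alpha | green
  3   | artist | tea | Epsilon | red
  4   | lawyer | juice | Delta | yellow
  5   | doctor | water | Beta | blue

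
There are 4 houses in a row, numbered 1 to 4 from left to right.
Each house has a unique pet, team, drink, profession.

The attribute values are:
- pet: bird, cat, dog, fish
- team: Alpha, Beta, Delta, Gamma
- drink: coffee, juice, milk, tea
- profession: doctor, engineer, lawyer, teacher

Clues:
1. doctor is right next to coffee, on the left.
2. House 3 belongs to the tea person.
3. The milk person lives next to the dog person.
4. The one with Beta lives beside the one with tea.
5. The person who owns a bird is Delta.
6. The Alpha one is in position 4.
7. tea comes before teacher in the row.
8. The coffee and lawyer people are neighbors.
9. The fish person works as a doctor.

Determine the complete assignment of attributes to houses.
Solution:

House | Pet | Team | Drink | Profession
---------------------------------------
  1   | fish | Gamma | milk | doctor
  2   | dog | Beta | coffee | engineer
  3   | bird | Delta | tea | lawyer
  4   | cat | Alpha | juice | teacher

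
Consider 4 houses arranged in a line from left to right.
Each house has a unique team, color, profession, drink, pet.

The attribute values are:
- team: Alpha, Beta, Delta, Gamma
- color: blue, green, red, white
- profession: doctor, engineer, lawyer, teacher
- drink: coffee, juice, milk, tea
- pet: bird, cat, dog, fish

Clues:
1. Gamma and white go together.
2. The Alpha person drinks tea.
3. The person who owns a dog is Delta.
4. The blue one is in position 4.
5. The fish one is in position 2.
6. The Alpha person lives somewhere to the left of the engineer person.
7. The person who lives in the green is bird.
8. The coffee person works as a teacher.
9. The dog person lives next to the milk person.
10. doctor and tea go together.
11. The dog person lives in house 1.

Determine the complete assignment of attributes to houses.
Solution:

House | Team | Color | Profession | Drink | Pet
-----------------------------------------------
  1   | Delta | red | teacher | coffee | dog
  2   | Gamma | white | lawyer | milk | fish
  3   | Alpha | green | doctor | tea | bird
  4   | Beta | blue | engineer | juice | cat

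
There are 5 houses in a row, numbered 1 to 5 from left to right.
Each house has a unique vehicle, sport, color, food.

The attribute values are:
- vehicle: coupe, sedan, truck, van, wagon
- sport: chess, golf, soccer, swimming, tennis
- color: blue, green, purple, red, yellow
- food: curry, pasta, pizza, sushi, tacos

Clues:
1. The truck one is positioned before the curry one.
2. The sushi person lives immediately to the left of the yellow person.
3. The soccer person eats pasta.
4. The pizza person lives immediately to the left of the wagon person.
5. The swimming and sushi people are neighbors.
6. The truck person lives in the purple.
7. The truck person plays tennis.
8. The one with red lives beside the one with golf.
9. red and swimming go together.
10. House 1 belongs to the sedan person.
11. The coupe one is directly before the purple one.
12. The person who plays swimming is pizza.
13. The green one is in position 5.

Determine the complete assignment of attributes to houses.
Solution:

House | Vehicle | Sport | Color | Food
--------------------------------------
  1   | sedan | swimming | red | pizza
  2   | wagon | golf | blue | sushi
  3   | coupe | soccer | yellow | pasta
  4   | truck | tennis | purple | tacos
  5   | van | chess | green | curry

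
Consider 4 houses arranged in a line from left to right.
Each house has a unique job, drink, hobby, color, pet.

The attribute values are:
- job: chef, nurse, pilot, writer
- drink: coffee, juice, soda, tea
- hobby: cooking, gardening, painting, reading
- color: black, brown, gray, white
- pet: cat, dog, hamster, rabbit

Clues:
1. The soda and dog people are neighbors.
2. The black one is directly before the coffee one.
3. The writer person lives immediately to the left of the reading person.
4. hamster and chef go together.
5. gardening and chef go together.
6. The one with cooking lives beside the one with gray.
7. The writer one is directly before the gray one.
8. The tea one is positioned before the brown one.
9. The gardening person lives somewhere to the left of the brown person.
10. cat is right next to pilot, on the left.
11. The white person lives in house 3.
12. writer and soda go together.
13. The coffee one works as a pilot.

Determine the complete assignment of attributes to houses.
Solution:

House | Job | Drink | Hobby | Color | Pet
-----------------------------------------
  1   | writer | soda | cooking | black | cat
  2   | pilot | coffee | reading | gray | dog
  3   | chef | tea | gardening | white | hamster
  4   | nurse | juice | painting | brown | rabbit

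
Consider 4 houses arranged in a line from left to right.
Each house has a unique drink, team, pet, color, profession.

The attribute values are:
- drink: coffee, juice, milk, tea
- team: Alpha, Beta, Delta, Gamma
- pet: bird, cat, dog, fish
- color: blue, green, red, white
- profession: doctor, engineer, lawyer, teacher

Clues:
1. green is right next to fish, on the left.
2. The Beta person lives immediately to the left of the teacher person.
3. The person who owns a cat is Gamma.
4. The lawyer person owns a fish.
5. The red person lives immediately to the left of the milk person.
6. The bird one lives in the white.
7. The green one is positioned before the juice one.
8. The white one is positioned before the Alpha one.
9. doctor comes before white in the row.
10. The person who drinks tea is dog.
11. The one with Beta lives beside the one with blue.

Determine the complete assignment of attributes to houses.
Solution:

House | Drink | Team | Pet | Color | Profession
-----------------------------------------------
  1   | coffee | Gamma | cat | green | doctor
  2   | juice | Delta | fish | red | lawyer
  3   | milk | Beta | bird | white | engineer
  4   | tea | Alpha | dog | blue | teacher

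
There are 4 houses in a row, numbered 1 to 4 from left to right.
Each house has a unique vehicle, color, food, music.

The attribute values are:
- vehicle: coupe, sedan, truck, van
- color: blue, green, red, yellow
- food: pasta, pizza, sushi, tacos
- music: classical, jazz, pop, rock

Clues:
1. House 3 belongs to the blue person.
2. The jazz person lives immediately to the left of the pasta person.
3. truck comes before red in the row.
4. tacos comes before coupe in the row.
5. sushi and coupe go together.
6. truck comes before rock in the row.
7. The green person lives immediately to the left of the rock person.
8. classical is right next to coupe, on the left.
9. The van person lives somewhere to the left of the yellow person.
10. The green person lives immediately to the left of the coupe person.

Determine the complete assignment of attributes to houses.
Solution:

House | Vehicle | Color | Food | Music
--------------------------------------
  1   | truck | green | tacos | classical
  2   | coupe | red | sushi | rock
  3   | van | blue | pizza | jazz
  4   | sedan | yellow | pasta | pop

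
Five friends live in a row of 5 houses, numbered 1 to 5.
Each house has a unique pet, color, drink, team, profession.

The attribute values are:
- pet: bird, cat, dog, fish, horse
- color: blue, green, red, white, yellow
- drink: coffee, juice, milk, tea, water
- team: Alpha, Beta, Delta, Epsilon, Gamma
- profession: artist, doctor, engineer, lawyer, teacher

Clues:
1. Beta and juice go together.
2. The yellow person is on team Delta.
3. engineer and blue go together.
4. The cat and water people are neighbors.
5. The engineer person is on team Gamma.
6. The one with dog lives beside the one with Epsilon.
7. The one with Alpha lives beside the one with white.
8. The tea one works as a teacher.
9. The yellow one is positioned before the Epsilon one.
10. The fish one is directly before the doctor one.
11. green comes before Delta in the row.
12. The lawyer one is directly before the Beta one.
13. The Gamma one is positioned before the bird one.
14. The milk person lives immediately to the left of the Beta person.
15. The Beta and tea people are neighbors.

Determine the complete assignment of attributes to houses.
Solution:

House | Pet | Color | Drink | Team | Profession
-----------------------------------------------
  1   | fish | green | milk | Alpha | lawyer
  2   | horse | white | juice | Beta | doctor
  3   | cat | yellow | tea | Delta | teacher
  4   | dog | blue | water | Gamma | engineer
  5   | bird | red | coffee | Epsilon | artist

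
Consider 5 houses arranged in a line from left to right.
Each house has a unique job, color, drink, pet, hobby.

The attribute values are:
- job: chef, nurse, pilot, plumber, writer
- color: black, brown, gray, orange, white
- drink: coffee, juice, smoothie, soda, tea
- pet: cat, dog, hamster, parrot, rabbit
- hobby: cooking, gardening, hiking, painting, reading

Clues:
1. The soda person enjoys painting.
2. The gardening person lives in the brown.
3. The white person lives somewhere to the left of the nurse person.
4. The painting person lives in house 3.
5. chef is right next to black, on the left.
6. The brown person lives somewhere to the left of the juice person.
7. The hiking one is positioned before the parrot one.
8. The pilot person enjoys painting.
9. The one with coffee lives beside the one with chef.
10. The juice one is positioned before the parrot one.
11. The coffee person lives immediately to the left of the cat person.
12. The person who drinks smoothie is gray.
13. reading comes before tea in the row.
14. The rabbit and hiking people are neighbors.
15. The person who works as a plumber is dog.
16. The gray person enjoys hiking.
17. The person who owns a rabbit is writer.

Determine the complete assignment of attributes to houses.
Solution:

House | Job | Color | Drink | Pet | Hobby
-----------------------------------------
  1   | writer | brown | coffee | rabbit | gardening
  2   | chef | gray | smoothie | cat | hiking
  3   | pilot | black | soda | hamster | painting
  4   | plumber | white | juice | dog | reading
  5   | nurse | orange | tea | parrot | cooking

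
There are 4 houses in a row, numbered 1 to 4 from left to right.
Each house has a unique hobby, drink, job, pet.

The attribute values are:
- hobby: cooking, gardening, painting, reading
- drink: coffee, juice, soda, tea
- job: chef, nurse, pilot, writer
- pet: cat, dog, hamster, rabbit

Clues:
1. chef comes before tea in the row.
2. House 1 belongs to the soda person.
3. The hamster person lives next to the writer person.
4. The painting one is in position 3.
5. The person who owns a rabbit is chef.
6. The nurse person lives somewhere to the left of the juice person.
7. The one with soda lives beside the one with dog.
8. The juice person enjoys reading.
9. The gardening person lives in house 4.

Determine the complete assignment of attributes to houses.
Solution:

House | Hobby | Drink | Job | Pet
---------------------------------
  1   | cooking | soda | nurse | hamster
  2   | reading | juice | writer | dog
  3   | painting | coffee | chef | rabbit
  4   | gardening | tea | pilot | cat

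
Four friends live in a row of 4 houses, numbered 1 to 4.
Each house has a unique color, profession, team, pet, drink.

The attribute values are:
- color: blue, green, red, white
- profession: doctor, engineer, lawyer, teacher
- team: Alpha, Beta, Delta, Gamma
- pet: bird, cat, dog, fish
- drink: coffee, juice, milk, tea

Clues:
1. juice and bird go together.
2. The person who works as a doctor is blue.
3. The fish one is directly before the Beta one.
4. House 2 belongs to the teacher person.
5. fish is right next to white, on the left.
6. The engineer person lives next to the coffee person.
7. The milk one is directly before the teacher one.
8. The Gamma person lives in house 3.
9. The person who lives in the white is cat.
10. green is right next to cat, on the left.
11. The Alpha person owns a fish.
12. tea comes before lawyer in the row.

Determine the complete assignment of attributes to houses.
Solution:

House | Color | Profession | Team | Pet | Drink
-----------------------------------------------
  1   | green | engineer | Alpha | fish | milk
  2   | white | teacher | Beta | cat | coffee
  3   | blue | doctor | Gamma | dog | tea
  4   | red | lawyer | Delta | bird | juice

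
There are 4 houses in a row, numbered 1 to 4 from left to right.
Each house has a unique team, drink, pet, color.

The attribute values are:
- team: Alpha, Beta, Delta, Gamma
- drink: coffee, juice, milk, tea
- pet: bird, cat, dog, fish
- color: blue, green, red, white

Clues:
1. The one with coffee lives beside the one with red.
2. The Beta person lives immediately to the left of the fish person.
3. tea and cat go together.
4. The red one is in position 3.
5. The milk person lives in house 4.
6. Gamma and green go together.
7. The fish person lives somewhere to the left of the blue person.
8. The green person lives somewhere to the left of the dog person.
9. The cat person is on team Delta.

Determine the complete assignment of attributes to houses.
Solution:

House | Team | Drink | Pet | Color
----------------------------------
  1   | Beta | juice | bird | white
  2   | Gamma | coffee | fish | green
  3   | Delta | tea | cat | red
  4   | Alpha | milk | dog | blue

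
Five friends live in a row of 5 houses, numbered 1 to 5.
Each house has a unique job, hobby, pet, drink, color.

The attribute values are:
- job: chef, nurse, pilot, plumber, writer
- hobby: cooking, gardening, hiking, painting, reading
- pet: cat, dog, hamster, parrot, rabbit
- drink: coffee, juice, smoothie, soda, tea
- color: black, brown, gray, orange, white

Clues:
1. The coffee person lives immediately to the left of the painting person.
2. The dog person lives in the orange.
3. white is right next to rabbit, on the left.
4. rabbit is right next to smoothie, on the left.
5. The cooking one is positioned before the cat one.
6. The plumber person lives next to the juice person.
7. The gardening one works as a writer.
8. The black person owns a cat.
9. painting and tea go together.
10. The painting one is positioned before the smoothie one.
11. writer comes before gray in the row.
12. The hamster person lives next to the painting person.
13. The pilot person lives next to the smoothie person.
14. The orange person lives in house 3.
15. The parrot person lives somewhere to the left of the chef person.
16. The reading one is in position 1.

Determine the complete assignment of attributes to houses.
Solution:

House | Job | Hobby | Pet | Drink | Color
-----------------------------------------
  1   | nurse | reading | hamster | coffee | white
  2   | pilot | painting | rabbit | tea | brown
  3   | writer | gardening | dog | smoothie | orange
  4   | plumber | cooking | parrot | soda | gray
  5   | chef | hiking | cat | juice | black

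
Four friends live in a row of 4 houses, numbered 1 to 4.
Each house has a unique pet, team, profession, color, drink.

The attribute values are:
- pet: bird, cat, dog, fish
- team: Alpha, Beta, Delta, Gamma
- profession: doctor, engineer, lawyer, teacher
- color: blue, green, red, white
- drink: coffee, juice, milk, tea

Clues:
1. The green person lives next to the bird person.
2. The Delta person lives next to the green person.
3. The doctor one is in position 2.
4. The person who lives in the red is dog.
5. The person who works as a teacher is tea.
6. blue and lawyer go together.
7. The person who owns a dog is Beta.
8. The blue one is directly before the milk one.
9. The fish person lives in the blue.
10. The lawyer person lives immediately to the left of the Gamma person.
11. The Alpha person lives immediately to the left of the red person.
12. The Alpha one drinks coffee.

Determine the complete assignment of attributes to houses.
Solution:

House | Pet | Team | Profession | Color | Drink
-----------------------------------------------
  1   | fish | Delta | lawyer | blue | juice
  2   | cat | Gamma | doctor | green | milk
  3   | bird | Alpha | engineer | white | coffee
  4   | dog | Beta | teacher | red | tea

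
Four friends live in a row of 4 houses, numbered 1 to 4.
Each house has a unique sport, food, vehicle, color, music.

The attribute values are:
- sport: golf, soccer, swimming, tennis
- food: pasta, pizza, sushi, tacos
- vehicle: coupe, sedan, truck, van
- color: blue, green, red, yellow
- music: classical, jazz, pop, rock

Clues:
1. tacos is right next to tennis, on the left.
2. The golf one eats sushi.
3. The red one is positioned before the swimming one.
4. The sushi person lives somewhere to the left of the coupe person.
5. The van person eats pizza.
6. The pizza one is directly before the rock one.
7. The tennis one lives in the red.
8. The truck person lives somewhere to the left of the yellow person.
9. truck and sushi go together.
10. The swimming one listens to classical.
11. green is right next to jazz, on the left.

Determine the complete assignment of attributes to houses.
Solution:

House | Sport | Food | Vehicle | Color | Music
----------------------------------------------
  1   | soccer | tacos | sedan | green | pop
  2   | tennis | pizza | van | red | jazz
  3   | golf | sushi | truck | blue | rock
  4   | swimming | pasta | coupe | yellow | classical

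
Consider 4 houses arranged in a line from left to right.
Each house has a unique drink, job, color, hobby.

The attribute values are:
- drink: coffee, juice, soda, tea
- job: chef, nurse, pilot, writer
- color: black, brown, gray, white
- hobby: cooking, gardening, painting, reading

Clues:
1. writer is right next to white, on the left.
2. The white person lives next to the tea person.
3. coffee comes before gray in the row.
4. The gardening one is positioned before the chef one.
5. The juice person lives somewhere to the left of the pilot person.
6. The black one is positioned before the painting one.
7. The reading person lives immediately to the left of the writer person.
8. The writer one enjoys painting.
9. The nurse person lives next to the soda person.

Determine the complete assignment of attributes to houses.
Solution:

House | Drink | Job | Color | Hobby
-----------------------------------
  1   | juice | nurse | black | reading
  2   | soda | writer | brown | painting
  3   | coffee | pilot | white | gardening
  4   | tea | chef | gray | cooking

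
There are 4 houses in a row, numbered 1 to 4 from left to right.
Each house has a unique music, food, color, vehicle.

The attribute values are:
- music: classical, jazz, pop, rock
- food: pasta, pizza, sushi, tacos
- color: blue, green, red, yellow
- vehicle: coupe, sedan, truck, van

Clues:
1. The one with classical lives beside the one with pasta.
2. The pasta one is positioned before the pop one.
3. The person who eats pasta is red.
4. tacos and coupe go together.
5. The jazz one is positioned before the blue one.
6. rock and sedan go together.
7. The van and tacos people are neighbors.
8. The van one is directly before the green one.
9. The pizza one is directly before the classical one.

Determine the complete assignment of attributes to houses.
Solution:

House | Music | Food | Color | Vehicle
--------------------------------------
  1   | jazz | pizza | yellow | van
  2   | classical | tacos | green | coupe
  3   | rock | pasta | red | sedan
  4   | pop | sushi | blue | truck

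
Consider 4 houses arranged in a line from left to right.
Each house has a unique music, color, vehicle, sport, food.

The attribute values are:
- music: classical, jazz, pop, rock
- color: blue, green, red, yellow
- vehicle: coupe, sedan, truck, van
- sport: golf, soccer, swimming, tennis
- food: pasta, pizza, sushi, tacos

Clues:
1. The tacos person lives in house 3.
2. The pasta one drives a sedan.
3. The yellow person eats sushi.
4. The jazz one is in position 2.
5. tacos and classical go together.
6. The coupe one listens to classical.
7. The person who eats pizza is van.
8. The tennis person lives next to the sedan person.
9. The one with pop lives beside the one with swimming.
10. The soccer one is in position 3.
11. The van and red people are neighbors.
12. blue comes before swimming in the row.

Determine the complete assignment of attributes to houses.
Solution:

House | Music | Color | Vehicle | Sport | Food
----------------------------------------------
  1   | pop | blue | van | tennis | pizza
  2   | jazz | red | sedan | swimming | pasta
  3   | classical | green | coupe | soccer | tacos
  4   | rock | yellow | truck | golf | sushi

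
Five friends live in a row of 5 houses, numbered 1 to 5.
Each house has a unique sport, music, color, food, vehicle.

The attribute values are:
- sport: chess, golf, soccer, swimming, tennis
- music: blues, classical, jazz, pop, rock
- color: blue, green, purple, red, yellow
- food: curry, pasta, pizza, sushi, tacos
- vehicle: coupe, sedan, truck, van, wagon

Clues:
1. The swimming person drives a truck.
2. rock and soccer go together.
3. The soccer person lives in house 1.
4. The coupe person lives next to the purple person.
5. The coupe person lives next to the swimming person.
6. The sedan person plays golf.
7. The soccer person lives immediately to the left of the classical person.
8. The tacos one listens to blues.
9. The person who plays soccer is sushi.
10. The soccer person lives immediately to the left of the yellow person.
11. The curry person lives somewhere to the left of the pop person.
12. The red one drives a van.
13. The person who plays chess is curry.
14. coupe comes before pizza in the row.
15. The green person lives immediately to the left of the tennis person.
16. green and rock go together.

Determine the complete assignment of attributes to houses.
Solution:

House | Sport | Music | Color | Food | Vehicle
----------------------------------------------
  1   | soccer | rock | green | sushi | wagon
  2   | tennis | classical | yellow | pasta | coupe
  3   | swimming | blues | purple | tacos | truck
  4   | chess | jazz | red | curry | van
  5   | golf | pop | blue | pizza | sedan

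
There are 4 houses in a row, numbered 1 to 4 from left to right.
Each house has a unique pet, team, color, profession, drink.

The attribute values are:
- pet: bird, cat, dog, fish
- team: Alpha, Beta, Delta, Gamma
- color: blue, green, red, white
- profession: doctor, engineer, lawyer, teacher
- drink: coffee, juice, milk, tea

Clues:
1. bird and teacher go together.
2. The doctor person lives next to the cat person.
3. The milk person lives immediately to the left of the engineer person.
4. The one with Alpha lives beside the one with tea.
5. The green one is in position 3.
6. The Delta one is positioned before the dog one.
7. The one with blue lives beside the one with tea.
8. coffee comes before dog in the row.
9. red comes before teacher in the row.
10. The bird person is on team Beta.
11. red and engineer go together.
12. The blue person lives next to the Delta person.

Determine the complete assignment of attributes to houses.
Solution:

House | Pet | Team | Color | Profession | Drink
-----------------------------------------------
  1   | fish | Alpha | blue | doctor | milk
  2   | cat | Delta | red | engineer | tea
  3   | bird | Beta | green | teacher | coffee
  4   | dog | Gamma | white | lawyer | juice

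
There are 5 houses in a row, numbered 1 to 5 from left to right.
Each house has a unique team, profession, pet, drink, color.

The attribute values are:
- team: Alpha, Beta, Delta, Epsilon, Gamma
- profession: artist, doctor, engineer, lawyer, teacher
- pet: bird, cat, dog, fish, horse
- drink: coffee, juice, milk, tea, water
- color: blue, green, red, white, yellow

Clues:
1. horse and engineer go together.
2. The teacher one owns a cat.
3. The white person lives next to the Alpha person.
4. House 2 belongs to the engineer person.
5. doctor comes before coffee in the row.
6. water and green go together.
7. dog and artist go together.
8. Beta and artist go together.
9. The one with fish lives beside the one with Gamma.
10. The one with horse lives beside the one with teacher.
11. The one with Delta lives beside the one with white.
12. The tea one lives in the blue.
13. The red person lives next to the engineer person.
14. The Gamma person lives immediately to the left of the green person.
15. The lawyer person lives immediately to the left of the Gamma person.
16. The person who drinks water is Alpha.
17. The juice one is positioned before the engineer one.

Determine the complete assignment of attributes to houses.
Solution:

House | Team | Profession | Pet | Drink | Color
-----------------------------------------------
  1   | Delta | lawyer | fish | juice | red
  2   | Gamma | engineer | horse | milk | white
  3   | Alpha | teacher | cat | water | green
  4   | Epsilon | doctor | bird | tea | blue
  5   | Beta | artist | dog | coffee | yellow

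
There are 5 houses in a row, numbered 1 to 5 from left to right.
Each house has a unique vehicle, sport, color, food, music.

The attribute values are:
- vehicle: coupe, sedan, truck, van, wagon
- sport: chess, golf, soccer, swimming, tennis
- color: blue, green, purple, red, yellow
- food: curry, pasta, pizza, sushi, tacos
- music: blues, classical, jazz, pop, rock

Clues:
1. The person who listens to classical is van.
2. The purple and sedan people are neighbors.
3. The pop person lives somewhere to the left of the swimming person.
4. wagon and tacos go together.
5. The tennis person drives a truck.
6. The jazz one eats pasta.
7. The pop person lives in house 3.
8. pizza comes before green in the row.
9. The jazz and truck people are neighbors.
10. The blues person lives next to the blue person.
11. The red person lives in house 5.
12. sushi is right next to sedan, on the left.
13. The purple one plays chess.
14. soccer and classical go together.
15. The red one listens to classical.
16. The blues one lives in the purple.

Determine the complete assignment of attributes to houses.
Solution:

House | Vehicle | Sport | Color | Food | Music
----------------------------------------------
  1   | coupe | chess | purple | sushi | blues
  2   | sedan | golf | blue | pasta | jazz
  3   | truck | tennis | yellow | pizza | pop
  4   | wagon | swimming | green | tacos | rock
  5   | van | soccer | red | curry | classical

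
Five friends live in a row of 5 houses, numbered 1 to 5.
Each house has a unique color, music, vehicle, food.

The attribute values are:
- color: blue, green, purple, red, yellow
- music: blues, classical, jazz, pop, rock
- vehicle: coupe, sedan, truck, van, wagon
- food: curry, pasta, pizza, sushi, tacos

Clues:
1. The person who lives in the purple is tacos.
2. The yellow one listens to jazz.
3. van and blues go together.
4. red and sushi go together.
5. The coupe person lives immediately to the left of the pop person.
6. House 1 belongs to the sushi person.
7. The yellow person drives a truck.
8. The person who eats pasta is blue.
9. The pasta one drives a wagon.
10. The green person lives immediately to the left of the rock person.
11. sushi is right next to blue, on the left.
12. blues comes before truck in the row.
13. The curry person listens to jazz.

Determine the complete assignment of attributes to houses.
Solution:

House | Color | Music | Vehicle | Food
--------------------------------------
  1   | red | classical | coupe | sushi
  2   | blue | pop | wagon | pasta
  3   | green | blues | van | pizza
  4   | purple | rock | sedan | tacos
  5   | yellow | jazz | truck | curry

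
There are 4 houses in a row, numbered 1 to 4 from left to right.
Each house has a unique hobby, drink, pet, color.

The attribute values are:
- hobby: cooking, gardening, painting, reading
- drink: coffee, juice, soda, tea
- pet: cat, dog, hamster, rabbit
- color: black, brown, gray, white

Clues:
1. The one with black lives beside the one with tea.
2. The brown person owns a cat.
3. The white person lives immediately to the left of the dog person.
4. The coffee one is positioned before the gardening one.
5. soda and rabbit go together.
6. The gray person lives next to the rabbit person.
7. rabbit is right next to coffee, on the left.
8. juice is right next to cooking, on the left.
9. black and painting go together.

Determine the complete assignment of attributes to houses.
Solution:

House | Hobby | Drink | Pet | Color
-----------------------------------
  1   | reading | juice | hamster | gray
  2   | cooking | soda | rabbit | white
  3   | painting | coffee | dog | black
  4   | gardening | tea | cat | brown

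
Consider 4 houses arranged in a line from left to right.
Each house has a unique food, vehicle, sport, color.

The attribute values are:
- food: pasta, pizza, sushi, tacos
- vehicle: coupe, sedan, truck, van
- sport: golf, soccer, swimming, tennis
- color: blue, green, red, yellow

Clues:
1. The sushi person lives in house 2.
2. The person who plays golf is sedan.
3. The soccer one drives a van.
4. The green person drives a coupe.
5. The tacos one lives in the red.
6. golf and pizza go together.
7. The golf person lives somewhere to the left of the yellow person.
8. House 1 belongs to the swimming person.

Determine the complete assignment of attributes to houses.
Solution:

House | Food | Vehicle | Sport | Color
--------------------------------------
  1   | tacos | truck | swimming | red
  2   | sushi | coupe | tennis | green
  3   | pizza | sedan | golf | blue
  4   | pasta | van | soccer | yellow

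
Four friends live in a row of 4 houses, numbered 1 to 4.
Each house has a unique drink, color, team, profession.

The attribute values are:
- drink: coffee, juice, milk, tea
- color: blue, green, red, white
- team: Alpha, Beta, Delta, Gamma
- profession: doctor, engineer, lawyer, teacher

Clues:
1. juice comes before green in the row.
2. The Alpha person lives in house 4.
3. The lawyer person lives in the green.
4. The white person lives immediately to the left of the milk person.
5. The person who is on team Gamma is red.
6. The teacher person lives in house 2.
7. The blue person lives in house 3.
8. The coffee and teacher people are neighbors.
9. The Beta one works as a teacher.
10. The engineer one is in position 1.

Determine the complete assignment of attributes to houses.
Solution:

House | Drink | Color | Team | Profession
-----------------------------------------
  1   | coffee | red | Gamma | engineer
  2   | juice | white | Beta | teacher
  3   | milk | blue | Delta | doctor
  4   | tea | green | Alpha | lawyer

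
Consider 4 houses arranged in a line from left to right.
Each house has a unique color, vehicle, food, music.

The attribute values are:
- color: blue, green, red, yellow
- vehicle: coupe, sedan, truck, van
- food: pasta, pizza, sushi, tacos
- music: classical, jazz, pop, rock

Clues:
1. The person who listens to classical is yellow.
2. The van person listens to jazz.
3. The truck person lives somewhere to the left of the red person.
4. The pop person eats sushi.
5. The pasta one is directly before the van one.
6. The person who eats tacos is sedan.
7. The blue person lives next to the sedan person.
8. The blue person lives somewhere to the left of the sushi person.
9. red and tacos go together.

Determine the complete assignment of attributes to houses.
Solution:

House | Color | Vehicle | Food | Music
--------------------------------------
  1   | yellow | truck | pasta | classical
  2   | blue | van | pizza | jazz
  3   | red | sedan | tacos | rock
  4   | green | coupe | sushi | pop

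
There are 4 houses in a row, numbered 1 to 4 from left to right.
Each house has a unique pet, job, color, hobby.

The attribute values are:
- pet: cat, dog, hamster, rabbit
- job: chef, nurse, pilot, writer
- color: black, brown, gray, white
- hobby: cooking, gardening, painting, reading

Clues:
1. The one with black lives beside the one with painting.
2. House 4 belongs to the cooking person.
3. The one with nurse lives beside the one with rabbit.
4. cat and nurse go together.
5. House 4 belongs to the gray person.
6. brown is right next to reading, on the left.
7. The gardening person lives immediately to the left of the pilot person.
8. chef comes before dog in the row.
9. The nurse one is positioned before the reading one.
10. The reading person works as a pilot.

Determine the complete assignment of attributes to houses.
Solution:

House | Pet | Job | Color | Hobby
---------------------------------
  1   | cat | nurse | brown | gardening
  2   | rabbit | pilot | black | reading
  3   | hamster | chef | white | painting
  4   | dog | writer | gray | cooking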